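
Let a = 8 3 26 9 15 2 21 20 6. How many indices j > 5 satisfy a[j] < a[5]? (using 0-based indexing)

0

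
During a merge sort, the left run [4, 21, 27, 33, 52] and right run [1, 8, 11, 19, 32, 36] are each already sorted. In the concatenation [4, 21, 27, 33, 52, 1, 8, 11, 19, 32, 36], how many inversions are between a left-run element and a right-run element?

20 split inversions

For each element r of the right run, count left-run elements greater than r:
r = 1: 4, 21, 27, 33, 52 → 5
r = 8: 21, 27, 33, 52 → 4
r = 11: 21, 27, 33, 52 → 4
r = 19: 21, 27, 33, 52 → 4
r = 32: 33, 52 → 2
r = 36: 52 → 1
Cross-inversions: 5 + 4 + 4 + 4 + 2 + 1 = 20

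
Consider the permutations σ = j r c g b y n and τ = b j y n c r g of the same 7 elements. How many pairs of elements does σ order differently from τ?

Assign each item its position (1..7) in the first ordering, then rewrite the second ordering as that position sequence:
positions: j→1, r→2, c→3, g→4, b→5, y→6, n→7
second ordering as positions: [5, 1, 6, 7, 3, 2, 4]
Discordant pairs = inversions in this position sequence.
5: 1, 3, 2, 4 → 4
1: 0
6: 3, 2, 4 → 3
7: 3, 2, 4 → 3
3: 2 → 1
2: 0
4: 0
Total: 4 + 0 + 3 + 3 + 1 + 0 + 0 = 11

There are 11 discordant pairs.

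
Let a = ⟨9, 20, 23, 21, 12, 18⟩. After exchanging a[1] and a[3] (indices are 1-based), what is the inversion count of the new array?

Positions 1 and 3 hold 9 and 23; after swapping, the array is [23, 20, 9, 21, 12, 18].
Sweep left to right; for each value list the smaller values that follow it:
23 → 20, 9, 21, 12, 18 → 5
20 → 9, 12, 18 → 3
9 → none → 0
21 → 12, 18 → 2
12 → none → 0
18 → none → 0
Sum: 5 + 3 + 0 + 2 + 0 + 0 = 10

10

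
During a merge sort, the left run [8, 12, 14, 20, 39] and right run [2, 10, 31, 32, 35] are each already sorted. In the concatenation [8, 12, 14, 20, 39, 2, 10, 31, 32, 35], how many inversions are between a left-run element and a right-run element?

There are 12 split inversions.

Take each right-half value and tally the left-half values above it:
r = 2: 8, 12, 14, 20, 39 → 5
r = 10: 12, 14, 20, 39 → 4
r = 31: 39 → 1
r = 32: 39 → 1
r = 35: 39 → 1
Cross-inversions: 5 + 4 + 1 + 1 + 1 = 12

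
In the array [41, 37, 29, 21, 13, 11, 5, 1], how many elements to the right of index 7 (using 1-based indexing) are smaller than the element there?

1

The element at index 7 is 5.
Elements after it: 1
Those smaller than 5: 1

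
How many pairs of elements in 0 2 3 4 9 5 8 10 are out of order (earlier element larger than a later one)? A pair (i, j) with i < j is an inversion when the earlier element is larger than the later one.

For each element, count later entries that are smaller:
0 → none → 0
2 → none → 0
3 → none → 0
4 → none → 0
9 → 5, 8 → 2
5 → none → 0
8 → none → 0
10 → none → 0
Sum: 0 + 0 + 0 + 0 + 2 + 0 + 0 + 0 = 2

2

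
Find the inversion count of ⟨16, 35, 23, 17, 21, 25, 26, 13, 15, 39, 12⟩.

Sweep left to right; for each value list the smaller values that follow it:
16 → 13, 15, 12 → 3
35 → 23, 17, 21, 25, 26, 13, 15, 12 → 8
23 → 17, 21, 13, 15, 12 → 5
17 → 13, 15, 12 → 3
21 → 13, 15, 12 → 3
25 → 13, 15, 12 → 3
26 → 13, 15, 12 → 3
13 → 12 → 1
15 → 12 → 1
39 → 12 → 1
12 → none → 0
Sum: 3 + 8 + 5 + 3 + 3 + 3 + 3 + 1 + 1 + 1 + 0 = 31

31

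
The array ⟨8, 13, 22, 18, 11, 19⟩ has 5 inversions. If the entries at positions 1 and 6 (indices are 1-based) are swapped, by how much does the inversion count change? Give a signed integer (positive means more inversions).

+7

Positions 1 and 6 hold 8 and 19; after swapping, the array is [19, 13, 22, 18, 11, 8].
Element-by-element contributions:
19: 4
13: 2
22: 3
18: 2
11: 1
8: 0
Sum: 4 + 2 + 3 + 2 + 1 + 0 = 12
Change: 12 − 5 = +7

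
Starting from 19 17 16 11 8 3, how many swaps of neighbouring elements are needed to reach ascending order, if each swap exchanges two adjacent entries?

15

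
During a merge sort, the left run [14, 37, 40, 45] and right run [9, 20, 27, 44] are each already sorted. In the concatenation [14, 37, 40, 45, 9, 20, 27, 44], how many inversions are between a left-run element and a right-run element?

Split inversions: 11

Take each right-half value and tally the left-half values above it:
r = 9: 14, 37, 40, 45 → 4
r = 20: 37, 40, 45 → 3
r = 27: 37, 40, 45 → 3
r = 44: 45 → 1
Cross-inversions: 4 + 3 + 3 + 1 = 11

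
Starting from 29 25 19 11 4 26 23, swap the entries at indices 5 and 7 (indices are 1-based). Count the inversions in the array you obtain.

Inversions: 15

Positions 5 and 7 hold 4 and 23; after swapping, the array is [29, 25, 19, 11, 23, 26, 4].
For each element, count later entries that are smaller:
29 → 25, 19, 11, 23, 26, 4 → 6
25 → 19, 11, 23, 4 → 4
19 → 11, 4 → 2
11 → 4 → 1
23 → 4 → 1
26 → 4 → 1
4 → none → 0
Sum: 6 + 4 + 2 + 1 + 1 + 1 + 0 = 15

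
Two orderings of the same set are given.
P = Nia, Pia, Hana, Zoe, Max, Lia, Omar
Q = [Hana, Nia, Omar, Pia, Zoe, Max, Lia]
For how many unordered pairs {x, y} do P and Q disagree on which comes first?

There are 6 disagreeing pairs.

Assign each item its position (1..7) in the first ordering, then rewrite the second ordering as that position sequence:
positions: Nia→1, Pia→2, Hana→3, Zoe→4, Max→5, Lia→6, Omar→7
second ordering as positions: [3, 1, 7, 2, 4, 5, 6]
Discordant pairs = inversions in this position sequence.
3: 1, 2 → 2
1: 0
7: 2, 4, 5, 6 → 4
2: 0
4: 0
5: 0
6: 0
Total: 2 + 0 + 4 + 0 + 0 + 0 + 0 = 6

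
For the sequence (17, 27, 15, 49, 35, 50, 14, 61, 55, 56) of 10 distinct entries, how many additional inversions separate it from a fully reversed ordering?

34 inversions short

Maximum inversions for 10 distinct elements is C(10, 2) = 10·9/2 = 45.
Current inversions — for each element, count later smaller elements:
17: 2
27: 2
15: 1
49: 2
35: 1
50: 1
14: 0
61: 2
55: 0
56: 0
Current total: 2 + 2 + 1 + 2 + 1 + 1 + 0 + 2 + 0 + 0 = 11
Shortfall: 45 − 11 = 34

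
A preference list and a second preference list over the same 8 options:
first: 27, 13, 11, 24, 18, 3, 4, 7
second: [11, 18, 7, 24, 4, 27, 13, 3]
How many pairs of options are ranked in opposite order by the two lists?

15

Assign each item its position (1..8) in the first ordering, then rewrite the second ordering as that position sequence:
positions: 27→1, 13→2, 11→3, 24→4, 18→5, 3→6, 4→7, 7→8
second ordering as positions: [3, 5, 8, 4, 7, 1, 2, 6]
Discordant pairs = inversions in this position sequence.
3: 1, 2 → 2
5: 4, 1, 2 → 3
8: 4, 7, 1, 2, 6 → 5
4: 1, 2 → 2
7: 1, 2, 6 → 3
1: 0
2: 0
6: 0
Total: 2 + 3 + 5 + 2 + 3 + 0 + 0 + 0 = 15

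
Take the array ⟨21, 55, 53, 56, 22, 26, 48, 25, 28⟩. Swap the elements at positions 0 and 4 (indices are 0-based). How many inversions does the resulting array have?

Positions 0 and 4 hold 21 and 22; after swapping, the array is [22, 55, 53, 56, 21, 26, 48, 25, 28].
Sweep left to right; for each value list the smaller values that follow it:
22: 1
55: 6
53: 5
56: 5
21: 0
26: 1
48: 2
25: 0
28: 0
Sum: 1 + 6 + 5 + 5 + 0 + 1 + 2 + 0 + 0 = 20

20 inversions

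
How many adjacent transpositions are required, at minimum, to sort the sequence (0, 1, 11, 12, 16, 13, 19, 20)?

Each adjacent swap fixes exactly one inversion, so the minimum swap count equals the number of inversions.
Count inversions — for each element, later elements that are smaller:
0: none → 0
1: none → 0
11: none → 0
12: none → 0
16: 13 → 1
13: none → 0
19: none → 0
20: none → 0
Total inversions: 0 + 0 + 0 + 0 + 1 + 0 + 0 + 0 = 1

1 swap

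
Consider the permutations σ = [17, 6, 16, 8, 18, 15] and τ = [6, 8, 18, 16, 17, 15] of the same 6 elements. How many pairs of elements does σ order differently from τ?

Assign each item its position (1..6) in the first ordering, then rewrite the second ordering as that position sequence:
positions: 17→1, 6→2, 16→3, 8→4, 18→5, 15→6
second ordering as positions: [2, 4, 5, 3, 1, 6]
Discordant pairs = inversions in this position sequence.
2: 1 → 1
4: 3, 1 → 2
5: 3, 1 → 2
3: 1 → 1
1: 0
6: 0
Total: 1 + 2 + 2 + 1 + 0 + 0 = 6

6 discordant pairs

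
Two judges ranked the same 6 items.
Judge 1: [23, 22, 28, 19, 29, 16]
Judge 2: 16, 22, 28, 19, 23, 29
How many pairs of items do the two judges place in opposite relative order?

Assign each item its position (1..6) in the first ordering, then rewrite the second ordering as that position sequence:
positions: 23→1, 22→2, 28→3, 19→4, 29→5, 16→6
second ordering as positions: [6, 2, 3, 4, 1, 5]
Discordant pairs = inversions in this position sequence.
6: 2, 3, 4, 1, 5 → 5
2: 1 → 1
3: 1 → 1
4: 1 → 1
1: 0
5: 0
Total: 5 + 1 + 1 + 1 + 0 + 0 = 8

8 discordant pairs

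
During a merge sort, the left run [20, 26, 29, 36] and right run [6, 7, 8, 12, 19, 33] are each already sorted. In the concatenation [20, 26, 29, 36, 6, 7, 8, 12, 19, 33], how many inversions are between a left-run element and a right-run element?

Split inversions: 21

Take each right-half value and tally the left-half values above it:
r = 6: 20, 26, 29, 36 → 4
r = 7: 20, 26, 29, 36 → 4
r = 8: 20, 26, 29, 36 → 4
r = 12: 20, 26, 29, 36 → 4
r = 19: 20, 26, 29, 36 → 4
r = 33: 36 → 1
Cross-inversions: 4 + 4 + 4 + 4 + 4 + 1 = 21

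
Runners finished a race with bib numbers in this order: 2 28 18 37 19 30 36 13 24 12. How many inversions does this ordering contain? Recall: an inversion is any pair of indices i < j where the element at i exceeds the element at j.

There are 23 inversions.

For each element, count later entries that are smaller:
2: 0
28: 5
18: 2
37: 6
19: 2
30: 3
36: 3
13: 1
24: 1
12: 0
Sum: 0 + 5 + 2 + 6 + 2 + 3 + 3 + 1 + 1 + 0 = 23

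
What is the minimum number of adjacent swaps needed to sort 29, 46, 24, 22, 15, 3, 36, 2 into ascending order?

Adjacent swaps: 22

Each adjacent swap fixes exactly one inversion, so the minimum swap count equals the number of inversions.
Count inversions — for each element, later elements that are smaller:
29: 24, 22, 15, 3, 2 → 5
46: 24, 22, 15, 3, 36, 2 → 6
24: 22, 15, 3, 2 → 4
22: 15, 3, 2 → 3
15: 3, 2 → 2
3: 2 → 1
36: 2 → 1
2: none → 0
Total inversions: 5 + 6 + 4 + 3 + 2 + 1 + 1 + 0 = 22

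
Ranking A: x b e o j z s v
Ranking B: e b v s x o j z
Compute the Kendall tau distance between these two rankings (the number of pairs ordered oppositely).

12

Assign each item its position (1..8) in the first ordering, then rewrite the second ordering as that position sequence:
positions: x→1, b→2, e→3, o→4, j→5, z→6, s→7, v→8
second ordering as positions: [3, 2, 8, 7, 1, 4, 5, 6]
Discordant pairs = inversions in this position sequence.
3: 2, 1 → 2
2: 1 → 1
8: 7, 1, 4, 5, 6 → 5
7: 1, 4, 5, 6 → 4
1: 0
4: 0
5: 0
6: 0
Total: 2 + 1 + 5 + 4 + 0 + 0 + 0 + 0 = 12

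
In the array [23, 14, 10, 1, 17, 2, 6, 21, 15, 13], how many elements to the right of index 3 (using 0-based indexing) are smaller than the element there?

0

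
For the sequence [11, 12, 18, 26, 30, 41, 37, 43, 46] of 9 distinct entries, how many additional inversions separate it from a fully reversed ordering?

Maximum inversions for 9 distinct elements is C(9, 2) = 9·8/2 = 36.
Current inversions — for each element, count later smaller elements:
11: 0
12: 0
18: 0
26: 0
30: 0
41: 1
37: 0
43: 0
46: 0
Current total: 0 + 0 + 0 + 0 + 0 + 1 + 0 + 0 + 0 = 1
Shortfall: 36 − 1 = 35

35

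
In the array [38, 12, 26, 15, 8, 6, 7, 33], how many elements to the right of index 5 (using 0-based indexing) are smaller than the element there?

0

The element at index 5 is 6.
Elements after it: 7, 33
None of them are smaller than 6.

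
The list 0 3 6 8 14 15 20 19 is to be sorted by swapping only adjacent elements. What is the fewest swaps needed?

Swaps: 1

The minimum number of adjacent swaps to sort an array equals its inversion count, since every such swap removes exactly one inversion.
Count inversions — for each element, later elements that are smaller:
0: none → 0
3: none → 0
6: none → 0
8: none → 0
14: none → 0
15: none → 0
20: 19 → 1
19: none → 0
Total inversions: 0 + 0 + 0 + 0 + 0 + 0 + 1 + 0 = 1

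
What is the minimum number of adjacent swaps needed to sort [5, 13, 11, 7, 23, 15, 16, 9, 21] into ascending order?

Adjacent swaps: 11

The minimum number of adjacent swaps to sort an array equals its inversion count, since every such swap removes exactly one inversion.
Count inversions — for each element, later elements that are smaller:
5: none → 0
13: 11, 7, 9 → 3
11: 7, 9 → 2
7: none → 0
23: 15, 16, 9, 21 → 4
15: 9 → 1
16: 9 → 1
9: none → 0
21: none → 0
Total inversions: 0 + 3 + 2 + 0 + 4 + 1 + 1 + 0 + 0 = 11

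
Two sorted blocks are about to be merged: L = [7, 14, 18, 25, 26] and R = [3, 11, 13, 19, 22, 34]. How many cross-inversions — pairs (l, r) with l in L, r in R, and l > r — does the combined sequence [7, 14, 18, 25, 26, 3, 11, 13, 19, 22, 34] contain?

17 cross-inversions

Take each right-half value and tally the left-half values above it:
r = 3: 7, 14, 18, 25, 26 → 5
r = 11: 14, 18, 25, 26 → 4
r = 13: 14, 18, 25, 26 → 4
r = 19: 25, 26 → 2
r = 22: 25, 26 → 2
r = 34: none → 0
Cross-inversions: 5 + 4 + 4 + 2 + 2 + 0 = 17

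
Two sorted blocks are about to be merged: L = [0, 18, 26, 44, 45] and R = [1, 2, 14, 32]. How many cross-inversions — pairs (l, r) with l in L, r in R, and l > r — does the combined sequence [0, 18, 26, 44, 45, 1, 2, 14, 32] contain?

14 cross-inversions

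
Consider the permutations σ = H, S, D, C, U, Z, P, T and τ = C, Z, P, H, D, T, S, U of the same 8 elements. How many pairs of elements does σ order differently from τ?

Discordant pairs: 14

Assign each item its position (1..8) in the first ordering, then rewrite the second ordering as that position sequence:
positions: H→1, S→2, D→3, C→4, U→5, Z→6, P→7, T→8
second ordering as positions: [4, 6, 7, 1, 3, 8, 2, 5]
Discordant pairs = inversions in this position sequence.
4: 1, 3, 2 → 3
6: 1, 3, 2, 5 → 4
7: 1, 3, 2, 5 → 4
1: 0
3: 2 → 1
8: 2, 5 → 2
2: 0
5: 0
Total: 3 + 4 + 4 + 0 + 1 + 2 + 0 + 0 = 14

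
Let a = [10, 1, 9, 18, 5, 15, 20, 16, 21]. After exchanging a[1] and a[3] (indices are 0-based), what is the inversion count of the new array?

Positions 1 and 3 hold 1 and 18; after swapping, the array is [10, 18, 9, 1, 5, 15, 20, 16, 21].
Count, for each position, how many later elements it exceeds:
10 → 9, 1, 5 → 3
18 → 9, 1, 5, 15, 16 → 5
9 → 1, 5 → 2
1 → none → 0
5 → none → 0
15 → none → 0
20 → 16 → 1
16 → none → 0
21 → none → 0
Sum: 3 + 5 + 2 + 0 + 0 + 0 + 1 + 0 + 0 = 11

11 inversions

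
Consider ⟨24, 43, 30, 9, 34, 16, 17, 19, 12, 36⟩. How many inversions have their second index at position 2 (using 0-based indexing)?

The element at index 2 is 30.
Elements before it: 24, 43
Those larger than 30: 43

1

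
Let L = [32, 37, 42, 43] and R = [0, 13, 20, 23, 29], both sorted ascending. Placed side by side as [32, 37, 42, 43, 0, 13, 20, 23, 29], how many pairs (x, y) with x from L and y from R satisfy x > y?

Count, for every r in R, how many entries of L exceed r:
r = 0: 32, 37, 42, 43 → 4
r = 13: 32, 37, 42, 43 → 4
r = 20: 32, 37, 42, 43 → 4
r = 23: 32, 37, 42, 43 → 4
r = 29: 32, 37, 42, 43 → 4
Cross-inversions: 4 + 4 + 4 + 4 + 4 = 20

20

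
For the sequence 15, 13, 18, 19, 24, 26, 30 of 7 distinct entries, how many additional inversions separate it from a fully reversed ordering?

Maximum inversions for 7 distinct elements is C(7, 2) = 7·6/2 = 21.
Current inversions — for each element, count later smaller elements:
15: 1
13: 0
18: 0
19: 0
24: 0
26: 0
30: 0
Current total: 1 + 0 + 0 + 0 + 0 + 0 + 0 = 1
Shortfall: 21 − 1 = 20

20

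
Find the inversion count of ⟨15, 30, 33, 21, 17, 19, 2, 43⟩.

14 inversions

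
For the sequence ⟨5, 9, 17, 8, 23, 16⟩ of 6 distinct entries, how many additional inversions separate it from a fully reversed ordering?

11 inversions short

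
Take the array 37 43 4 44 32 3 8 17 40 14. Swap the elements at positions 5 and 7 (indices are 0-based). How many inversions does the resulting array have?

Positions 5 and 7 hold 3 and 17; after swapping, the array is [37, 43, 4, 44, 32, 17, 8, 3, 40, 14].
Count, for each position, how many later elements it exceeds:
37: 6
43: 7
4: 1
44: 6
32: 4
17: 3
8: 1
3: 0
40: 1
14: 0
Sum: 6 + 7 + 1 + 6 + 4 + 3 + 1 + 0 + 1 + 0 = 29

29 inversions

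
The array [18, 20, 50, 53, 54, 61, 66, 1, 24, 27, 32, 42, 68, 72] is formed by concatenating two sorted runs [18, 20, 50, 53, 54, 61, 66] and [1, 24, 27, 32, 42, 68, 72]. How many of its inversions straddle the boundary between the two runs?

There are 27 split inversions.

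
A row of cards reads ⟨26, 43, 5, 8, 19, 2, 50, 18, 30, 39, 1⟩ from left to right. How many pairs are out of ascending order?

29 inversions

Element-by-element contributions:
26: 6
43: 8
5: 2
8: 2
19: 3
2: 1
50: 4
18: 1
30: 1
39: 1
1: 0
Sum: 6 + 8 + 2 + 2 + 3 + 1 + 4 + 1 + 1 + 1 + 0 = 29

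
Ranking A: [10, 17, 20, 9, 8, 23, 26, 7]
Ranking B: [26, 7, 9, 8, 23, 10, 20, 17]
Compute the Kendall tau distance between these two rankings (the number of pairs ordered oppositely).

There are 22 discordant pairs.

Assign each item its position (1..8) in the first ordering, then rewrite the second ordering as that position sequence:
positions: 10→1, 17→2, 20→3, 9→4, 8→5, 23→6, 26→7, 7→8
second ordering as positions: [7, 8, 4, 5, 6, 1, 3, 2]
Discordant pairs = inversions in this position sequence.
7: 4, 5, 6, 1, 3, 2 → 6
8: 4, 5, 6, 1, 3, 2 → 6
4: 1, 3, 2 → 3
5: 1, 3, 2 → 3
6: 1, 3, 2 → 3
1: 0
3: 2 → 1
2: 0
Total: 6 + 6 + 3 + 3 + 3 + 0 + 1 + 0 = 22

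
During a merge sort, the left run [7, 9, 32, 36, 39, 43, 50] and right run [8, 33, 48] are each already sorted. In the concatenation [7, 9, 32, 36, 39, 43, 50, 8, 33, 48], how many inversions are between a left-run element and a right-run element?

11

Take each right-half value and tally the left-half values above it:
r = 8: 9, 32, 36, 39, 43, 50 → 6
r = 33: 36, 39, 43, 50 → 4
r = 48: 50 → 1
Cross-inversions: 6 + 4 + 1 = 11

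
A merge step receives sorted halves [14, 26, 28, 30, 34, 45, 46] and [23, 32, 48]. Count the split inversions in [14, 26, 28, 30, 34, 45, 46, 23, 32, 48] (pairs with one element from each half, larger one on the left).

For each element r of the right run, count left-run elements greater than r:
r = 23: 26, 28, 30, 34, 45, 46 → 6
r = 32: 34, 45, 46 → 3
r = 48: none → 0
Cross-inversions: 6 + 3 + 0 = 9

9 split inversions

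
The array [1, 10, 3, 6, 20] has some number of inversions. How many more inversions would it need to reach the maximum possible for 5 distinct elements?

Maximum inversions for 5 distinct elements is C(5, 2) = 5·4/2 = 10.
Current inversions — for each element, count later smaller elements:
1: 0
10: 2
3: 0
6: 0
20: 0
Current total: 0 + 2 + 0 + 0 + 0 = 2
Shortfall: 10 − 2 = 8

8 inversions short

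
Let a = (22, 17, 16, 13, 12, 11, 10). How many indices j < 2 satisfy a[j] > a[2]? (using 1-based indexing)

The element at index 2 is 17.
Elements before it: 22
Those larger than 17: 22

1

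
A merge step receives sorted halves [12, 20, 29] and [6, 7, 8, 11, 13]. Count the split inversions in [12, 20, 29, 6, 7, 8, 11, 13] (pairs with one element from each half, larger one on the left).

14 cross-inversions

Count, for every r in R, how many entries of L exceed r:
r = 6: 12, 20, 29 → 3
r = 7: 12, 20, 29 → 3
r = 8: 12, 20, 29 → 3
r = 11: 12, 20, 29 → 3
r = 13: 20, 29 → 2
Cross-inversions: 3 + 3 + 3 + 3 + 2 = 14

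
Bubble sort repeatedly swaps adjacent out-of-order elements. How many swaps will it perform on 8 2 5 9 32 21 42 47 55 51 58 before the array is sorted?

4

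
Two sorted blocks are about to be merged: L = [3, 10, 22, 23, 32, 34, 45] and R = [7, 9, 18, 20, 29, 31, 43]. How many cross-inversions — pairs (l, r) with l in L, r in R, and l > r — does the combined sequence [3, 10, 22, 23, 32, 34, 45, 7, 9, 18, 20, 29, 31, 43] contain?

Count, for every r in R, how many entries of L exceed r:
r = 7: 10, 22, 23, 32, 34, 45 → 6
r = 9: 10, 22, 23, 32, 34, 45 → 6
r = 18: 22, 23, 32, 34, 45 → 5
r = 20: 22, 23, 32, 34, 45 → 5
r = 29: 32, 34, 45 → 3
r = 31: 32, 34, 45 → 3
r = 43: 45 → 1
Cross-inversions: 6 + 6 + 5 + 5 + 3 + 3 + 1 = 29

29 cross-inversions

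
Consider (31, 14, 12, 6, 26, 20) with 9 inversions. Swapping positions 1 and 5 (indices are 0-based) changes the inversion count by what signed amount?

+1

Positions 1 and 5 hold 14 and 20; after swapping, the array is [31, 20, 12, 6, 26, 14].
Element-by-element contributions:
31: 5
20: 3
12: 1
6: 0
26: 1
14: 0
Sum: 5 + 3 + 1 + 0 + 1 + 0 = 10
Change: 10 − 9 = +1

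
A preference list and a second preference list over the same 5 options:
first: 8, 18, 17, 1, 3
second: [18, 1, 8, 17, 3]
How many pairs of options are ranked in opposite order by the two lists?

Assign each item its position (1..5) in the first ordering, then rewrite the second ordering as that position sequence:
positions: 8→1, 18→2, 17→3, 1→4, 3→5
second ordering as positions: [2, 4, 1, 3, 5]
Discordant pairs = inversions in this position sequence.
2: 1 → 1
4: 1, 3 → 2
1: 0
3: 0
5: 0
Total: 1 + 2 + 0 + 0 + 0 = 3

Pairs: 3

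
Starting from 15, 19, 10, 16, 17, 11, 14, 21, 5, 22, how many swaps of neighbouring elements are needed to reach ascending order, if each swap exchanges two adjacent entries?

20 adjacent swaps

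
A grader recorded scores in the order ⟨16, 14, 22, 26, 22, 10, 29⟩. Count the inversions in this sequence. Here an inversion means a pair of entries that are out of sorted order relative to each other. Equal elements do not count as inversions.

Listing every pair i<j with a[i]>a[j] (using 0-based positions):
(0,1): 16 > 14
(0,5): 16 > 10
(1,5): 14 > 10
(2,5): 22 > 10
(3,4): 26 > 22
(3,5): 26 > 10
(4,5): 22 > 10
That's 7 pairs.

There are 7 inversions.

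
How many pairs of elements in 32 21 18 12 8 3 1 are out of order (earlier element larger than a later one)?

There are 21 inversions.

Element-by-element contributions:
32 → 21, 18, 12, 8, 3, 1 → 6
21 → 18, 12, 8, 3, 1 → 5
18 → 12, 8, 3, 1 → 4
12 → 8, 3, 1 → 3
8 → 3, 1 → 2
3 → 1 → 1
1 → none → 0
Sum: 6 + 5 + 4 + 3 + 2 + 1 + 0 = 21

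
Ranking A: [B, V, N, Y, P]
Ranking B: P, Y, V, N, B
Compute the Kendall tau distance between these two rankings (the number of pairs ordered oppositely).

9 discordant pairs

Assign each item its position (1..5) in the first ordering, then rewrite the second ordering as that position sequence:
positions: B→1, V→2, N→3, Y→4, P→5
second ordering as positions: [5, 4, 2, 3, 1]
Discordant pairs = inversions in this position sequence.
5: 4, 2, 3, 1 → 4
4: 2, 3, 1 → 3
2: 1 → 1
3: 1 → 1
1: 0
Total: 4 + 3 + 1 + 1 + 0 = 9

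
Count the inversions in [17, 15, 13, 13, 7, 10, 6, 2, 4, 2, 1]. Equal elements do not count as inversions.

51

Sweep left to right; for each value list the smaller values that follow it:
17 → 15, 13, 13, 7, 10, 6, 2, 4, 2, 1 → 10
15 → 13, 13, 7, 10, 6, 2, 4, 2, 1 → 9
13 → 7, 10, 6, 2, 4, 2, 1 → 7
13 → 7, 10, 6, 2, 4, 2, 1 → 7
7 → 6, 2, 4, 2, 1 → 5
10 → 6, 2, 4, 2, 1 → 5
6 → 2, 4, 2, 1 → 4
2 → 1 → 1
4 → 2, 1 → 2
2 → 1 → 1
1 → none → 0
Sum: 10 + 9 + 7 + 7 + 5 + 5 + 4 + 1 + 2 + 1 + 0 = 51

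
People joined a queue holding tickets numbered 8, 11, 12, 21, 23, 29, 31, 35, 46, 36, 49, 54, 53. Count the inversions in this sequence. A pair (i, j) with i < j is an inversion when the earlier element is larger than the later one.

2 out-of-order pairs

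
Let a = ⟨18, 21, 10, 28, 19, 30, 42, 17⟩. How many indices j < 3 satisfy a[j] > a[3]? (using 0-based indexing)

0 such elements

The element at index 3 is 28.
Elements before it: 18, 21, 10
None of them are larger than 28.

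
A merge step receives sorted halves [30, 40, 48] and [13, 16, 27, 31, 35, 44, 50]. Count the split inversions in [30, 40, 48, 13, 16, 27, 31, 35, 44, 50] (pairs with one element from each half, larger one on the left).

14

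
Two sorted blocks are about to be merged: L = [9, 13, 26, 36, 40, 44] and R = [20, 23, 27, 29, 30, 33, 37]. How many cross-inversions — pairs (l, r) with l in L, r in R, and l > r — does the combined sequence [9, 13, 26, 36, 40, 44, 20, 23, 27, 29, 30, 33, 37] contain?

There are 22 split inversions.

Count, for every r in R, how many entries of L exceed r:
r = 20: 26, 36, 40, 44 → 4
r = 23: 26, 36, 40, 44 → 4
r = 27: 36, 40, 44 → 3
r = 29: 36, 40, 44 → 3
r = 30: 36, 40, 44 → 3
r = 33: 36, 40, 44 → 3
r = 37: 40, 44 → 2
Cross-inversions: 4 + 4 + 3 + 3 + 3 + 3 + 2 = 22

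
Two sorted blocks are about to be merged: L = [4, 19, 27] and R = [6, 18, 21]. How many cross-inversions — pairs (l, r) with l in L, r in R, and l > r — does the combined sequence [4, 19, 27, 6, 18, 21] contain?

5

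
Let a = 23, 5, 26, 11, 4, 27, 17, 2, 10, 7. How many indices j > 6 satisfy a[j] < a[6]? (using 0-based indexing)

3 such elements

The element at index 6 is 17.
Elements after it: 2, 10, 7
Those smaller than 17: 2, 10, 7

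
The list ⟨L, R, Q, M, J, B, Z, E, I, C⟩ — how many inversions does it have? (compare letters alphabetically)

Element-by-element contributions:
L → J, B, E, I, C → 5
R → Q, M, J, B, E, I, C → 7
Q → M, J, B, E, I, C → 6
M → J, B, E, I, C → 5
J → B, E, I, C → 4
B → none → 0
Z → E, I, C → 3
E → C → 1
I → C → 1
C → none → 0
Sum: 5 + 7 + 6 + 5 + 4 + 0 + 3 + 1 + 1 + 0 = 32

Inversions: 32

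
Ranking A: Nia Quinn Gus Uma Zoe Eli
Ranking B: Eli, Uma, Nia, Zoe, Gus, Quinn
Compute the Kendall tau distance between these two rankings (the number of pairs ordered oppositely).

Assign each item its position (1..6) in the first ordering, then rewrite the second ordering as that position sequence:
positions: Nia→1, Quinn→2, Gus→3, Uma→4, Zoe→5, Eli→6
second ordering as positions: [6, 4, 1, 5, 3, 2]
Discordant pairs = inversions in this position sequence.
6: 4, 1, 5, 3, 2 → 5
4: 1, 3, 2 → 3
1: 0
5: 3, 2 → 2
3: 2 → 1
2: 0
Total: 5 + 3 + 0 + 2 + 1 + 0 = 11

Discordant pairs: 11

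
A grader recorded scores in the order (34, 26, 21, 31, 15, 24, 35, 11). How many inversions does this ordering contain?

There are 18 inversions.

For each element, count later entries that are smaller:
34: 6
26: 4
21: 2
31: 3
15: 1
24: 1
35: 1
11: 0
Sum: 6 + 4 + 2 + 3 + 1 + 1 + 1 + 0 = 18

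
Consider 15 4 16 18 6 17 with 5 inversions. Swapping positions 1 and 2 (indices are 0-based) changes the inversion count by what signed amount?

+1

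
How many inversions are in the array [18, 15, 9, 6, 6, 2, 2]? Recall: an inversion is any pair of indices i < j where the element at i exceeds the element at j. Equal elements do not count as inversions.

19 inversions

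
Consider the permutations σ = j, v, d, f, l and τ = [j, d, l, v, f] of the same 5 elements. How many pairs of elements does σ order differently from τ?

Discordant pairs: 3

Assign each item its position (1..5) in the first ordering, then rewrite the second ordering as that position sequence:
positions: j→1, v→2, d→3, f→4, l→5
second ordering as positions: [1, 3, 5, 2, 4]
Discordant pairs = inversions in this position sequence.
1: 0
3: 2 → 1
5: 2, 4 → 2
2: 0
4: 0
Total: 0 + 1 + 2 + 0 + 0 = 3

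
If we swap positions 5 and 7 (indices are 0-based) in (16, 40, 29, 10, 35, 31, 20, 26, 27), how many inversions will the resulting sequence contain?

18

Positions 5 and 7 hold 31 and 26; after swapping, the array is [16, 40, 29, 10, 35, 26, 20, 31, 27].
Count, for each position, how many later elements it exceeds:
16 → 10 → 1
40 → 29, 10, 35, 26, 20, 31, 27 → 7
29 → 10, 26, 20, 27 → 4
10 → none → 0
35 → 26, 20, 31, 27 → 4
26 → 20 → 1
20 → none → 0
31 → 27 → 1
27 → none → 0
Sum: 1 + 7 + 4 + 0 + 4 + 1 + 0 + 1 + 0 = 18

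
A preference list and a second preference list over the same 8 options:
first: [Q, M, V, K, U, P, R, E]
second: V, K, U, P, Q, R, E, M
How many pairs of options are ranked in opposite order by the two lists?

Assign each item its position (1..8) in the first ordering, then rewrite the second ordering as that position sequence:
positions: Q→1, M→2, V→3, K→4, U→5, P→6, R→7, E→8
second ordering as positions: [3, 4, 5, 6, 1, 7, 8, 2]
Discordant pairs = inversions in this position sequence.
3: 1, 2 → 2
4: 1, 2 → 2
5: 1, 2 → 2
6: 1, 2 → 2
1: 0
7: 2 → 1
8: 2 → 1
2: 0
Total: 2 + 2 + 2 + 2 + 0 + 1 + 1 + 0 = 10

10 pairs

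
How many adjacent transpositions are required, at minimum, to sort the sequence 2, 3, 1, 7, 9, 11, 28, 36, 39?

2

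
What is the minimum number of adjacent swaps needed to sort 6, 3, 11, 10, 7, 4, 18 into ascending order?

8 adjacent swaps

Minimum adjacent swaps = number of inversions (each swap of adjacent out-of-order elements removes one inversion and no swap can remove more).
Count inversions — for each element, later elements that are smaller:
6: 3, 4 → 2
3: none → 0
11: 10, 7, 4 → 3
10: 7, 4 → 2
7: 4 → 1
4: none → 0
18: none → 0
Total inversions: 2 + 0 + 3 + 2 + 1 + 0 + 0 = 8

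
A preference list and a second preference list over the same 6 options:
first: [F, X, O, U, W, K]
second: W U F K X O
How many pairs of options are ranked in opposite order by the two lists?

Assign each item its position (1..6) in the first ordering, then rewrite the second ordering as that position sequence:
positions: F→1, X→2, O→3, U→4, W→5, K→6
second ordering as positions: [5, 4, 1, 6, 2, 3]
Discordant pairs = inversions in this position sequence.
5: 4, 1, 2, 3 → 4
4: 1, 2, 3 → 3
1: 0
6: 2, 3 → 2
2: 0
3: 0
Total: 4 + 3 + 0 + 2 + 0 + 0 = 9

9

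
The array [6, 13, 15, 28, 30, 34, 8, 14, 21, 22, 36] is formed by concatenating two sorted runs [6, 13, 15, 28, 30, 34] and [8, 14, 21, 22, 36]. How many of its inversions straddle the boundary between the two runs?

15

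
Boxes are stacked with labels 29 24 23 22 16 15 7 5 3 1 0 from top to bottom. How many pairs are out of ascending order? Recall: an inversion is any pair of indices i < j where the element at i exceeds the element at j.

Sweep left to right; for each value list the smaller values that follow it:
29: 10
24: 9
23: 8
22: 7
16: 6
15: 5
7: 4
5: 3
3: 2
1: 1
0: 0
Sum: 10 + 9 + 8 + 7 + 6 + 5 + 4 + 3 + 2 + 1 + 0 = 55

55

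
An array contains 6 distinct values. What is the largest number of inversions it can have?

A reversed (strictly descending) arrangement makes every pair an inversion, giving C(6, 2) inversions.
C(6, 2) = 6·5/2 = 15

15 inversions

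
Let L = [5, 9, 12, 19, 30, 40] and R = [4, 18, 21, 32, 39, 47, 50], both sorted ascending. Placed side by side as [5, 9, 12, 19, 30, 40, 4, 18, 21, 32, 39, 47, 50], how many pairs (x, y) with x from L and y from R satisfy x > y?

Take each right-half value and tally the left-half values above it:
r = 4: 5, 9, 12, 19, 30, 40 → 6
r = 18: 19, 30, 40 → 3
r = 21: 30, 40 → 2
r = 32: 40 → 1
r = 39: 40 → 1
r = 47: none → 0
r = 50: none → 0
Cross-inversions: 6 + 3 + 2 + 1 + 1 + 0 + 0 = 13

13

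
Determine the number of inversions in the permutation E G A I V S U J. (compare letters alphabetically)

7

Count, for each position, how many later elements it exceeds:
E: 1
G: 1
A: 0
I: 0
V: 3
S: 1
U: 1
J: 0
Sum: 1 + 1 + 0 + 0 + 3 + 1 + 1 + 0 = 7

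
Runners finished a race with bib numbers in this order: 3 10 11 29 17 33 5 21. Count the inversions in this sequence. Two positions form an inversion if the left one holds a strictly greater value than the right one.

8 out-of-order pairs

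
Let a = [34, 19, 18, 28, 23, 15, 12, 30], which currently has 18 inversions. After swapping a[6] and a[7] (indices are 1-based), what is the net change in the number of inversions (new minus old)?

-1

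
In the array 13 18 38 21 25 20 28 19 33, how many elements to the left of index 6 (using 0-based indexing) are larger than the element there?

1

The element at index 6 is 28.
Elements before it: 13, 18, 38, 21, 25, 20
Those larger than 28: 38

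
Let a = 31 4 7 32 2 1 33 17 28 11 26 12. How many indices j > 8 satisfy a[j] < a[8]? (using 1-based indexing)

2 such elements

The element at index 8 is 17.
Elements after it: 28, 11, 26, 12
Those smaller than 17: 11, 12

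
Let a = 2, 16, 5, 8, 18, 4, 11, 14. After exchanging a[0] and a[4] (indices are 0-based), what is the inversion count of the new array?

17 inversions

Positions 0 and 4 hold 2 and 18; after swapping, the array is [18, 16, 5, 8, 2, 4, 11, 14].
For each element, count later entries that are smaller:
18 → 16, 5, 8, 2, 4, 11, 14 → 7
16 → 5, 8, 2, 4, 11, 14 → 6
5 → 2, 4 → 2
8 → 2, 4 → 2
2 → none → 0
4 → none → 0
11 → none → 0
14 → none → 0
Sum: 7 + 6 + 2 + 2 + 0 + 0 + 0 + 0 = 17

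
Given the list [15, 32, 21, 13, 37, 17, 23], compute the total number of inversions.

Out-of-order index pairs (1-indexed):
(1,4): 15 > 13
(2,3): 32 > 21
(2,4): 32 > 13
(2,6): 32 > 17
(2,7): 32 > 23
(3,4): 21 > 13
(3,6): 21 > 17
(5,6): 37 > 17
(5,7): 37 > 23
That's 9 pairs.

Inversions: 9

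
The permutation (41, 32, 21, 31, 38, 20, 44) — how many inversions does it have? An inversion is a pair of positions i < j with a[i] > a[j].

Listing every pair i<j with a[i]>a[j] (using 1-based positions):
(1,2): 41 > 32
(1,3): 41 > 21
(1,4): 41 > 31
(1,5): 41 > 38
(1,6): 41 > 20
(2,3): 32 > 21
(2,4): 32 > 31
(2,6): 32 > 20
(3,6): 21 > 20
(4,6): 31 > 20
(5,6): 38 > 20
That's 11 pairs.

11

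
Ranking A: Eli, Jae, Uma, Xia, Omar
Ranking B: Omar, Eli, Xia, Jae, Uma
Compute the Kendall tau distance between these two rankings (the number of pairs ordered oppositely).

6 discordant pairs

Assign each item its position (1..5) in the first ordering, then rewrite the second ordering as that position sequence:
positions: Eli→1, Jae→2, Uma→3, Xia→4, Omar→5
second ordering as positions: [5, 1, 4, 2, 3]
Discordant pairs = inversions in this position sequence.
5: 1, 4, 2, 3 → 4
1: 0
4: 2, 3 → 2
2: 0
3: 0
Total: 4 + 0 + 2 + 0 + 0 = 6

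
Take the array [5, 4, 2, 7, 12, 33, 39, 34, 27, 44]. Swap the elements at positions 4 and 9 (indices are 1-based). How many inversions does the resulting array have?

Positions 4 and 9 hold 7 and 27; after swapping, the array is [5, 4, 2, 27, 12, 33, 39, 34, 7, 44].
Sweep left to right; for each value list the smaller values that follow it:
5: 2
4: 1
2: 0
27: 2
12: 1
33: 1
39: 2
34: 1
7: 0
44: 0
Sum: 2 + 1 + 0 + 2 + 1 + 1 + 2 + 1 + 0 + 0 = 10

10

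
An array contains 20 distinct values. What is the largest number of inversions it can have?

190

The maximum occurs when the array is in strictly decreasing order: every one of the C(20, 2) pairs is inverted.
C(20, 2) = 20·19/2 = 190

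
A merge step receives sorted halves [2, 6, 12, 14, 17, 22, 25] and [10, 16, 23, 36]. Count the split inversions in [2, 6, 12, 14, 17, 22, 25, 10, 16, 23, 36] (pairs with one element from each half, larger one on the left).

Take each right-half value and tally the left-half values above it:
r = 10: 12, 14, 17, 22, 25 → 5
r = 16: 17, 22, 25 → 3
r = 23: 25 → 1
r = 36: none → 0
Cross-inversions: 5 + 3 + 1 + 0 = 9

9 split inversions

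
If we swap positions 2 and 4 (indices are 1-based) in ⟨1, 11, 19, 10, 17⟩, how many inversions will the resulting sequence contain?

There are 2 inversions.

Positions 2 and 4 hold 11 and 10; after swapping, the array is [1, 10, 19, 11, 17].
Sweep left to right; for each value list the smaller values that follow it:
1: 0
10: 0
19: 2
11: 0
17: 0
Sum: 0 + 0 + 2 + 0 + 0 = 2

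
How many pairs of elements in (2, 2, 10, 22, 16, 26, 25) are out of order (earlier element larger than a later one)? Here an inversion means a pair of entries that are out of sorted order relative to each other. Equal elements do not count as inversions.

2

Listing every pair i<j with a[i]>a[j] (using 1-based positions):
(4,5): 22 > 16
(6,7): 26 > 25
That's 2 pairs.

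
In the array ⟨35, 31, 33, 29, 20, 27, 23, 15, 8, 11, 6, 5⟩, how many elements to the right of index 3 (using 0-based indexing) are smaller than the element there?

The element at index 3 is 29.
Elements after it: 20, 27, 23, 15, 8, 11, 6, 5
Those smaller than 29: 20, 27, 23, 15, 8, 11, 6, 5

8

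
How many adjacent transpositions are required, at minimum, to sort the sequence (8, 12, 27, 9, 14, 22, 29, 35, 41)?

Minimum adjacent swaps = number of inversions (each swap of adjacent out-of-order elements removes one inversion and no swap can remove more).
Count inversions — for each element, later elements that are smaller:
8: none → 0
12: 9 → 1
27: 9, 14, 22 → 3
9: none → 0
14: none → 0
22: none → 0
29: none → 0
35: none → 0
41: none → 0
Total inversions: 0 + 1 + 3 + 0 + 0 + 0 + 0 + 0 + 0 = 4

4 adjacent swaps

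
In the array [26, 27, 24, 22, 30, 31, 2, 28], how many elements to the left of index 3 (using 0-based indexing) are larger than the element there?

The element at index 3 is 22.
Elements before it: 26, 27, 24
Those larger than 22: 26, 27, 24

3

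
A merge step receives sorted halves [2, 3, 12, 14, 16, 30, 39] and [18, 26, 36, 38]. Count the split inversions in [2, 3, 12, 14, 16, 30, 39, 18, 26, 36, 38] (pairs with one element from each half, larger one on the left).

6

Count, for every r in R, how many entries of L exceed r:
r = 18: 30, 39 → 2
r = 26: 30, 39 → 2
r = 36: 39 → 1
r = 38: 39 → 1
Cross-inversions: 2 + 2 + 1 + 1 = 6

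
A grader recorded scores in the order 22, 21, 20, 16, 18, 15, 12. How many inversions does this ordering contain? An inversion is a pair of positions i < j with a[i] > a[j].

Sweep left to right; for each value list the smaller values that follow it:
22 → 21, 20, 16, 18, 15, 12 → 6
21 → 20, 16, 18, 15, 12 → 5
20 → 16, 18, 15, 12 → 4
16 → 15, 12 → 2
18 → 15, 12 → 2
15 → 12 → 1
12 → none → 0
Sum: 6 + 5 + 4 + 2 + 2 + 1 + 0 = 20

20 inversions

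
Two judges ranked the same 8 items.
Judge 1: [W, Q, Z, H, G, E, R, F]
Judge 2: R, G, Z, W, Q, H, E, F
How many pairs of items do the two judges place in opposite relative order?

There are 12 discordant pairs.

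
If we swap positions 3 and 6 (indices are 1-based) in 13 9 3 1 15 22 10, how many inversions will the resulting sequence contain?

Positions 3 and 6 hold 3 and 22; after swapping, the array is [13, 9, 22, 1, 15, 3, 10].
Element-by-element contributions:
13: 4
9: 2
22: 4
1: 0
15: 2
3: 0
10: 0
Sum: 4 + 2 + 4 + 0 + 2 + 0 + 0 = 12

12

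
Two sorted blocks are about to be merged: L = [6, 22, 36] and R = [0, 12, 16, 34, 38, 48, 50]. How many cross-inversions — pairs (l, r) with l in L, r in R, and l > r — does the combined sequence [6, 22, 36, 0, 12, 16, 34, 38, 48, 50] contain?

Split inversions: 8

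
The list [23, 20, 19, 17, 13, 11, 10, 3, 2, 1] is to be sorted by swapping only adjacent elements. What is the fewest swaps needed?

45

The minimum number of adjacent swaps to sort an array equals its inversion count, since every such swap removes exactly one inversion.
Count inversions — for each element, later elements that are smaller:
23: 20, 19, 17, 13, 11, 10, 3, 2, 1 → 9
20: 19, 17, 13, 11, 10, 3, 2, 1 → 8
19: 17, 13, 11, 10, 3, 2, 1 → 7
17: 13, 11, 10, 3, 2, 1 → 6
13: 11, 10, 3, 2, 1 → 5
11: 10, 3, 2, 1 → 4
10: 3, 2, 1 → 3
3: 2, 1 → 2
2: 1 → 1
1: none → 0
Total inversions: 9 + 8 + 7 + 6 + 5 + 4 + 3 + 2 + 1 + 0 = 45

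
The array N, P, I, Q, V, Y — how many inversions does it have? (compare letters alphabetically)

Inversions: 2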